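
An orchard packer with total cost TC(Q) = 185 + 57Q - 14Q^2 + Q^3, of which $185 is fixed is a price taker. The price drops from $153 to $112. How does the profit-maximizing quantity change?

AVC = 57 - 14Q + Q^2, minimized at Q = 7 where min AVC = $8. MC = 57 - 28Q + 3Q^2.
With P = $153 above the shutdown price, P = MC gives Q = 12.
At P = $112 ≥ min AVC, set P = MC: Q = 11. The firm stays open but cuts output.

Output falls from 12 to 11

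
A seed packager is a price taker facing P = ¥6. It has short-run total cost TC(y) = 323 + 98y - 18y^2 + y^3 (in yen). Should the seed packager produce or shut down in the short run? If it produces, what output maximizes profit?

Shut down

Variable cost is VC = 98y - 18y^2 + y^3, so AVC = VC/y = 98 - 18y + y^2 and MC = dTC/dy = 98 - 36y + 3y^2.
The AVC parabola has its vertex at y = 18/2 = 9, where AVC = 98 - 18·9 + 9^2 = ¥17.
With P < min AVC (¥6 < ¥17), every unit sold adds to the loss.
Best response: produce nothing and absorb the ¥323 fixed cost.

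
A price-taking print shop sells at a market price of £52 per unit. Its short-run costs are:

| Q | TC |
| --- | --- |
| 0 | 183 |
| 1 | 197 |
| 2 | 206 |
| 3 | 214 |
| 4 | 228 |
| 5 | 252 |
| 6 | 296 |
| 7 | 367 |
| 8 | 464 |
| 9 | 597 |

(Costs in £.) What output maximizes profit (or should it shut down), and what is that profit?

Q = 6; profit = £16

Compute π = P·Q − TC at each output: Q=0: -183; Q=1: -145; Q=2: -102; Q=3: -58; Q=4: -20; Q=5: 8; Q=6: 16; Q=7: -3; Q=8: -48; Q=9: -129.
Profit is maximized at Q = 6. AVC there is 113/6 = £18.83 ≤ P, so producing beats shutting down (which would give -£183).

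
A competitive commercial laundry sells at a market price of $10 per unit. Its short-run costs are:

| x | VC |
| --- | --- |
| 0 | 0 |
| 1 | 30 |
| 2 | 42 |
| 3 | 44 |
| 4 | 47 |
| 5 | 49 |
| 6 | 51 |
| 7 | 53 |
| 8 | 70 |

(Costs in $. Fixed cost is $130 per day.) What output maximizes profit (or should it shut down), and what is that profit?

x = 7; profit = -$113

Tabulate TR − TC: x=0: -130; x=1: -150; x=2: -152; x=3: -144; x=4: -137; x=5: -129; x=6: -121; x=7: -113; x=8: -120.
Profit is maximized at x = 7. AVC there is 53/7 = $7.57 ≤ P, so producing beats shutting down (which would give -$130).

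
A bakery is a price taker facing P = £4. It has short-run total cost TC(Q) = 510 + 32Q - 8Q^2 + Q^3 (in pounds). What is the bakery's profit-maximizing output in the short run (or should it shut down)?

Variable cost is VC = 32Q - 8Q^2 + Q^3, so AVC = VC/Q = 32 - 8Q + Q^2 and MC = dTC/dQ = 32 - 16Q + 3Q^2.
The AVC parabola has its vertex at Q = 8/2 = 4, where AVC = 32 - 8·4 + 4^2 = £16.
With P < min AVC (£4 < £16), every unit sold adds to the loss.
The firm minimizes its loss by shutting down and losing only its fixed cost of £510.

Shut down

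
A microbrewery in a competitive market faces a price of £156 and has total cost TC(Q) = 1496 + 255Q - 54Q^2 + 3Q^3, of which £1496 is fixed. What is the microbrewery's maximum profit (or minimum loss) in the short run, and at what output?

Profit = -£44 at Q = 11

AVC = 255 - 54Q + 3Q^2 has its minimum £12 at Q = 9; price £156 clears that bar, so the firm operates.
MC = 255 - 108Q + 9Q^2. Setting P = MC and taking the root on the rising branch gives Q* = 11.
TR = 156·11 = 1716. TC = 1496 + 264 = 1760. Profit = 1716 − 1760 = -£44.
By producing, the firm covers all variable cost plus £1452 of fixed cost; shutting down would lose the full £1496.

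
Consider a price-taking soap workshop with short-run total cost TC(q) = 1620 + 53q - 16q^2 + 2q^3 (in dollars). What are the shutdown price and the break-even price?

Shutdown price = min AVC. AVC = 53 - 16q + 2q^2, with vertex at q = 4 and minimum $21.
ATC = 1620/q + 53 - 16q + 2q^2. Setting dATC/dq = −1620/q^2 − 16 + 4q = 0 gives q = 9 (since 4·9^3 − 16·9^2 = 1620).
min ATC = 1620/9 + 53 − 16·9 + 2·9^2 = $251. That is the break-even price.
For $21 ≤ P < $251 the firm produces at a loss; below $21 it shuts down.

Shutdown price = $21; break-even price = $251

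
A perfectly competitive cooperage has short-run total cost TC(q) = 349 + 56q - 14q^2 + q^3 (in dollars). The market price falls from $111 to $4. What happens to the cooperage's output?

Output falls from 11 to 0 (the firm shuts down)

MC = 56 - 28q + 3q^2; the shutdown threshold is min AVC = $7 (at q = 7).
With P = $111 above the shutdown price, P = MC gives q = 11.
At P = $4 < min AVC = $7, price no longer covers variable cost at any output, so the firm shuts down: q = 0.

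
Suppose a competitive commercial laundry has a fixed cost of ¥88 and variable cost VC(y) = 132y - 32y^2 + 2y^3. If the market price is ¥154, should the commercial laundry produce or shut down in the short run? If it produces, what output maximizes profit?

Produce at y = 11

Variable cost is VC = 132y - 32y^2 + 2y^3, so AVC = VC/y = 132 - 32y + 2y^2 and MC = dTC/dy = 132 - 64y + 6y^2.
AVC hits its minimum where MC = AVC, at y = 8, giving min AVC = 132 - 32·8 + 2·8^2 = ¥4.
Since P = ¥154 ≥ min AVC = ¥4, price covers variable cost and the firm should produce.
Solving P = MC: -22 - 64y + 6y^2 = 0 ⇒ y = -1/3 or 11. On the upward-sloping branch, y* = 11.
Check: AVC at y = 11 is ¥22 ≤ P, so revenue covers variable cost.
Profit = P·y − TC = 154·11 − 330 = ¥1364.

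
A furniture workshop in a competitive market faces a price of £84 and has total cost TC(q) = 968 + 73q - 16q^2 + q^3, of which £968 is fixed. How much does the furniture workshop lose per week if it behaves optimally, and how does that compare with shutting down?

AVC = 73 - 16q + q^2 has its minimum £9 at q = 8; price £84 clears that bar, so the firm operates.
MC = 73 - 32q + 3q^2. Setting P = MC and taking the root on the rising branch gives q* = 11.
TR = 84·11 = 924. TC = 968 + 198 = 1166. Profit = 924 − 1166 = -£242.
That loss of £242 beats the £968 the firm would lose by shutting down; producing recovers £726 of fixed cost.

Profit = -£242 at q = 11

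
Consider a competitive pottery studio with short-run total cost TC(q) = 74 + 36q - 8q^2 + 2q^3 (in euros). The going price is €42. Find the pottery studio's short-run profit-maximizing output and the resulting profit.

Profit = -€38 at q = 3

AVC = 36 - 8q + 2q^2 has its minimum €28 at q = 2; price €42 clears that bar, so the firm operates.
MC = 36 - 16q + 6q^2. Setting P = MC and taking the root on the rising branch gives q* = 3.
TR = 42·3 = 126. TC = 74 + 90 = 164. Profit = 126 − 164 = -€38.
That loss of €38 beats the €74 the firm would lose by shutting down; producing recovers €36 of fixed cost.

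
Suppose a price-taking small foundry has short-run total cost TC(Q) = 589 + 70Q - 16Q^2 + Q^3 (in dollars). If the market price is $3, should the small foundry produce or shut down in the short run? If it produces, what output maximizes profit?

Variable cost is VC = 70Q - 16Q^2 + Q^3, so AVC = VC/Q = 70 - 16Q + Q^2 and MC = dTC/dQ = 70 - 32Q + 3Q^2.
The AVC parabola has its vertex at Q = 16/2 = 8, where AVC = 70 - 16·8 + 8^2 = $6.
With P < min AVC ($3 < $6), every unit sold adds to the loss.
The firm minimizes its loss by shutting down and losing only its fixed cost of $589.

Shut down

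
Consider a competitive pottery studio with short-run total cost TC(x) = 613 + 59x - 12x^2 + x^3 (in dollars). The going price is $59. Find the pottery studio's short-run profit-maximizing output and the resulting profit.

Profit = -$357 at x = 8

AVC = 59 - 12x + x^2 has its minimum $23 at x = 6; price $59 clears that bar, so the firm operates.
With MC = 59 - 24x + 3x^2, P = MC on the upward-sloping part at x* = 8.
TR = 59·8 = 472. TC = 613 + 216 = 829. Profit = 472 − 829 = -$357.
That loss of $357 beats the $613 the firm would lose by shutting down; producing recovers $256 of fixed cost.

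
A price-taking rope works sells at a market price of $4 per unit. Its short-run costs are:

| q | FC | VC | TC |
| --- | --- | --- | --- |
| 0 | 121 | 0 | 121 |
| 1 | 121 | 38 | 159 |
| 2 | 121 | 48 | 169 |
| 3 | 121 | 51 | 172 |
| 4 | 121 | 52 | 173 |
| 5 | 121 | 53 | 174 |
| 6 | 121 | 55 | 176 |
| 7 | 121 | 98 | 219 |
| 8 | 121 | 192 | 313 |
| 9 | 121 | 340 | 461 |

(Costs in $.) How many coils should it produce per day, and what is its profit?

q = 0 (shut down); profit = -$121

Compute π = P·q − TC at each output: q=0: -121; q=1: -155; q=2: -161; q=3: -160; q=4: -157; q=5: -154; q=6: -152; q=7: -191; q=8: -281; q=9: -425.
Profit is highest at q = 0. Equivalently, the lowest AVC in the table is 55/6 ≈ $9.17 at q = 6, and P = $4 falls below it — price never covers variable cost, so the firm shuts down and loses only its fixed cost.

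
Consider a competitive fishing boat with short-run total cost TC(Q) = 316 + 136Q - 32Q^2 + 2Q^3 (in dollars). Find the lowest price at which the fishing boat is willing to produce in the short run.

$8 per unit

Short-run supply begins at min AVC. From VC = 136Q - 32Q^2 + 2Q^3, AVC = 136 - 32Q + 2Q^2.
dAVC/dQ = -32 + 4Q = 0 gives Q = 8. min AVC = 136 - 32·8 + 2·8^2 = 8.
For P < $8 the firm produces nothing.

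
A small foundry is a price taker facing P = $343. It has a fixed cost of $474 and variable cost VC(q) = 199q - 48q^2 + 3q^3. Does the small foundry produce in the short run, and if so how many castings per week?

From TC, MC = TC'(q) = 199 - 96q + 9q^2 and AVC = VC/q = 199 - 48q + 3q^2.
The AVC parabola has its vertex at q = 48/6 = 8, where AVC = 199 - 48·8 + 3·8^2 = $7.
Since P = $343 ≥ min AVC = $7, price covers variable cost and the firm should produce.
Set P = MC: 343 = 199 - 96q + 9q^2 → -144 - 96q + 9q^2 = 0. The roots are q = -4/3 and q = 12; the profit-maximizing output is on the rising part of MC, so q* = 12.
Check: AVC at q = 12 is $55 ≤ P, so revenue covers variable cost.
Profit = P·q − TC = 343·12 − 1134 = $2982.

Produce at q = 12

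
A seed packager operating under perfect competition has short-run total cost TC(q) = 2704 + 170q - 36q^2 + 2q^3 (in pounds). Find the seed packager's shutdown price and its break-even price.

Shutdown price = min AVC. AVC = 170 - 36q + 2q^2, with vertex at q = 9 and minimum £8.
ATC = 2704/q + 170 - 36q + 2q^2. Setting dATC/dq = −2704/q^2 − 36 + 4q = 0 gives q = 13 (since 4·13^3 − 36·13^2 = 2704).
min ATC = 2704/13 + 170 − 36·13 + 2·13^2 = £248. That is the break-even price.
Between these two prices the firm operates at a loss; above £248 it earns a profit.

Shutdown price = £8; break-even price = £248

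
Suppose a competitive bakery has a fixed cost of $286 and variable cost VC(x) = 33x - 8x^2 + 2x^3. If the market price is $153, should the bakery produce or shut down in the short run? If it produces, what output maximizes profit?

Variable cost is VC = 33x - 8x^2 + 2x^3, so AVC = VC/x = 33 - 8x + 2x^2 and MC = dTC/dx = 33 - 16x + 6x^2.
The AVC parabola has its vertex at x = 8/4 = 2, where AVC = 33 - 8·2 + 2·2^2 = $25.
P = $153 exceeds min AVC = $25, so the firm stays open.
Set P = MC: 153 = 33 - 16x + 6x^2 → -120 - 16x + 6x^2 = 0. The roots are x = -10/3 and x = 6; the profit-maximizing output is on the rising part of MC, so x* = 6.
Check: AVC at x = 6 is $57 ≤ P, so revenue covers variable cost.
Profit = P·x − TC = 153·6 − 628 = $290.

Produce at x = 6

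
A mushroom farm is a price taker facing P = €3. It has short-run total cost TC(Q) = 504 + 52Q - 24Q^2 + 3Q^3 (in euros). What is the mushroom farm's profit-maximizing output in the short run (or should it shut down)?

From TC, MC = TC'(Q) = 52 - 48Q + 9Q^2 and AVC = VC/Q = 52 - 24Q + 3Q^2.
AVC hits its minimum where MC = AVC, at Q = 4, giving min AVC = 52 - 24·4 + 3·4^2 = €4.
With P < min AVC (€3 < €4), every unit sold adds to the loss.
The firm minimizes its loss by shutting down and losing only its fixed cost of €504.

Shut down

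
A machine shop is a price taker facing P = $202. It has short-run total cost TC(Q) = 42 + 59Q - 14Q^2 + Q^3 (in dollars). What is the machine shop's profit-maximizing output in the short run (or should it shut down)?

From TC, MC = TC'(Q) = 59 - 28Q + 3Q^2 and AVC = VC/Q = 59 - 14Q + Q^2.
AVC hits its minimum where MC = AVC, at Q = 7, giving min AVC = 59 - 14·7 + 7^2 = $10.
Since P = $202 ≥ min AVC = $10, price covers variable cost and the firm should produce.
Set P = MC: 202 = 59 - 28Q + 3Q^2 → -143 - 28Q + 3Q^2 = 0. The roots are Q = -11/3 and Q = 13; the profit-maximizing output is on the rising part of MC, so Q* = 13.
Check: AVC at Q = 13 is $46 ≤ P, so revenue covers variable cost.
Profit = P·Q − TC = 202·13 − 640 = $1986.

Produce at Q = 13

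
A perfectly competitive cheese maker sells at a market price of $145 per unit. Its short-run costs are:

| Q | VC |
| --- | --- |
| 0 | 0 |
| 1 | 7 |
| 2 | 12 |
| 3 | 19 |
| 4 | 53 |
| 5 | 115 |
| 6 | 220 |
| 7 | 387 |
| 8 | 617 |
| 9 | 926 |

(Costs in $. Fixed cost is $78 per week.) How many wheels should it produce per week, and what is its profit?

Q = 6; profit = $572

Compute π = P·Q − TC at each output: Q=0: -78; Q=1: 60; Q=2: 200; Q=3: 338; Q=4: 449; Q=5: 532; Q=6: 572; Q=7: 550; Q=8: 465; Q=9: 301.
Profit is maximized at Q = 6. AVC there is 220/6 = $36.67 ≤ P, so producing beats shutting down (which would give -$78).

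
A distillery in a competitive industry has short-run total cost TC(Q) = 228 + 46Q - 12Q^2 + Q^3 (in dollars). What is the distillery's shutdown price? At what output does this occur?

The firm shuts down when price falls below the minimum of average variable cost. AVC = VC/Q = 46 - 12Q + Q^2.
At the minimum of AVC, MC = AVC. MC = 46 - 24Q + 3Q^2; setting MC = AVC gives 2Q^2 - 12Q = 0, so Q = 6. min AVC = 10.
So the shutdown price is $10.

$10 per unit, at Q = 6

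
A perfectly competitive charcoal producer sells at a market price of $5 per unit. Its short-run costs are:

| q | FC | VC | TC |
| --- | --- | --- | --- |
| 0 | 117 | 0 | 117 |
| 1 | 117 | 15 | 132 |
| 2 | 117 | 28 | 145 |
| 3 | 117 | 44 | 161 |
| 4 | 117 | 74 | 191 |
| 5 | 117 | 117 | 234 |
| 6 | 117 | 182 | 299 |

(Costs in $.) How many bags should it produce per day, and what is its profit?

q = 0 (shut down); profit = -$117

Profit at each row (π = 5q − TC): q=0: -117; q=1: -127; q=2: -135; q=3: -146; q=4: -171; q=5: -209; q=6: -269.
Profit is highest at q = 0. Equivalently, the lowest AVC in the table is 28/2 ≈ $14 at q = 2, and P = $5 falls below it — price never covers variable cost, so the firm shuts down and loses only its fixed cost.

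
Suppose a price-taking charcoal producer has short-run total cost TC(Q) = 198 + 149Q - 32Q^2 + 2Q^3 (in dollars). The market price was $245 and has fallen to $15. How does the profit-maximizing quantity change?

Output falls from 12 to 0 (the firm shuts down)

AVC = 149 - 32Q + 2Q^2, minimized at Q = 8 where min AVC = $21. MC = 149 - 64Q + 6Q^2.
With P = $245 above the shutdown price, P = MC gives Q = 12.
At P = $15 < min AVC = $21, price no longer covers variable cost at any output, so the firm shuts down: Q = 0.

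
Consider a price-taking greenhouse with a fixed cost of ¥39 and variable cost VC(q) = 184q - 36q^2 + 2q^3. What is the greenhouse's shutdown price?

¥22 per unit

The firm shuts down when price falls below the minimum of average variable cost. AVC = VC/q = 184 - 36q + 2q^2.
dAVC/dq = -36 + 4q = 0 gives q = 9. min AVC = 184 - 36·9 + 2·9^2 = 22.
So the shutdown price is ¥22.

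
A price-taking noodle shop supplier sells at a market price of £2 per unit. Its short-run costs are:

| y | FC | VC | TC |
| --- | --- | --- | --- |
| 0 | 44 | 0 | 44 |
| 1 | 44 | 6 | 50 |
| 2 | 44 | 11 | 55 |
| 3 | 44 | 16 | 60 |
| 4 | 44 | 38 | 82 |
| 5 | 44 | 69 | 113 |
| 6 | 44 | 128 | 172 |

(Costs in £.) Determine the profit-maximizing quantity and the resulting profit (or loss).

y = 0 (shut down); profit = -£44

Compute π = P·y − TC at each output: y=0: -44; y=1: -48; y=2: -51; y=3: -54; y=4: -74; y=5: -103; y=6: -160.
Profit is highest at y = 0. Equivalently, the lowest AVC in the table is 16/3 ≈ £5.33 at y = 3, and P = £2 falls below it — price never covers variable cost, so the firm shuts down and loses only its fixed cost.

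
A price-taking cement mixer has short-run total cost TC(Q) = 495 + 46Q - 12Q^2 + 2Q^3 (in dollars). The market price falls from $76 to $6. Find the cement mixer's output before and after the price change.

AVC = 46 - 12Q + 2Q^2, minimized at Q = 3 where min AVC = $28. MC = 46 - 24Q + 6Q^2.
With P = $76 above the shutdown price, P = MC gives Q = 5.
At P = $6 < min AVC = $28, price no longer covers variable cost at any output, so the firm shuts down: Q = 0.

Output falls from 5 to 0 (the firm shuts down)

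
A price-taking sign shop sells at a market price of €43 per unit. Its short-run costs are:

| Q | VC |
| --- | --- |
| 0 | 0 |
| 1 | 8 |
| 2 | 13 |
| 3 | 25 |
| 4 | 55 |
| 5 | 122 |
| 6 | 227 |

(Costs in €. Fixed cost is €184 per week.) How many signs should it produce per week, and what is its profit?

Tabulate TR − TC: Q=0: -184; Q=1: -149; Q=2: -111; Q=3: -80; Q=4: -67; Q=5: -91; Q=6: -153.
Profit is maximized at Q = 4. AVC there is 55/4 = €13.75 ≤ P, so producing beats shutting down (which would give -€184).

Q = 4; profit = -€67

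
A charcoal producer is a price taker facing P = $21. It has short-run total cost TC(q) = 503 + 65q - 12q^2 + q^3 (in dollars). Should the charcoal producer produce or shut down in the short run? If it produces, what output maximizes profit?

Shut down

Variable cost is VC = 65q - 12q^2 + q^3, so AVC = VC/q = 65 - 12q + q^2 and MC = dTC/dq = 65 - 24q + 3q^2.
The AVC parabola has its vertex at q = 12/2 = 6, where AVC = 65 - 12·6 + 6^2 = $29.
P = $21 lies below min AVC = $29; no output level covers variable cost.
Best response: produce nothing and absorb the $503 fixed cost.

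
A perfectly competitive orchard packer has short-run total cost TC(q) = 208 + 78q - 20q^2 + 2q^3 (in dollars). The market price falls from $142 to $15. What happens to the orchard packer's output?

Output falls from 8 to 0 (the firm shuts down)

MC = 78 - 40q + 6q^2; the shutdown threshold is min AVC = $28 (at q = 5).
With P = $142 above the shutdown price, P = MC gives q = 8.
At P = $15 < min AVC = $28, price no longer covers variable cost at any output, so the firm shuts down: q = 0.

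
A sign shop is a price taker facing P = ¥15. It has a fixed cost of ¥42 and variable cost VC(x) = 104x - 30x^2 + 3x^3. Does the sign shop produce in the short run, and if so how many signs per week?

Strip out fixed cost: VC = 104x - 30x^2 + 3x^3. Then AVC = 104 - 30x + 3x^2 and MC = 104 - 60x + 9x^2.
AVC is minimized where dAVC/dx = -30 + 6x = 0, at x = 5; min AVC = 104 - 30·5 + 3·5^2 = ¥29.
With P < min AVC (¥15 < ¥29), every unit sold adds to the loss.
Best response: produce nothing and absorb the ¥42 fixed cost.

Shut down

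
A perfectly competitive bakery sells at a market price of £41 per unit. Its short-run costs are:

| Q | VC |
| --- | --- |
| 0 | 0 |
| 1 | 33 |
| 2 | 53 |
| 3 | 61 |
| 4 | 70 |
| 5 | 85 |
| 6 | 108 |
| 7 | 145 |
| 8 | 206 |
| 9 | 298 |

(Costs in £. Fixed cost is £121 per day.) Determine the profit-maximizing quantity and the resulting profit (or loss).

Profit at each row (π = 41Q − TC): Q=0: -121; Q=1: -113; Q=2: -92; Q=3: -59; Q=4: -27; Q=5: -1; Q=6: 17; Q=7: 21; Q=8: 1; Q=9: -50.
Profit is maximized at Q = 7. AVC there is 145/7 = £20.71 ≤ P, so producing beats shutting down (which would give -£121).

Q = 7; profit = £21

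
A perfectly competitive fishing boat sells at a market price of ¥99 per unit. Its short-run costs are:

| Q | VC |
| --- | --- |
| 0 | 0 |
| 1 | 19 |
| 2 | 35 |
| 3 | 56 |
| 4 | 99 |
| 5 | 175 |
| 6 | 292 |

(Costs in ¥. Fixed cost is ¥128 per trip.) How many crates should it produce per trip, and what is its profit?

Q = 5; profit = ¥192

Compute π = P·Q − TC at each output: Q=0: -128; Q=1: -48; Q=2: 35; Q=3: 113; Q=4: 169; Q=5: 192; Q=6: 174.
Profit is maximized at Q = 5. AVC there is 175/5 = ¥35 ≤ P, so producing beats shutting down (which would give -¥128).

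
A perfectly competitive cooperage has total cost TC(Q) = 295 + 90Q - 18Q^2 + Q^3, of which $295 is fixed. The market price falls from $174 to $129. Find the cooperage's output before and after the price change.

Output falls from 14 to 13

AVC = 90 - 18Q + Q^2, minimized at Q = 9 where min AVC = $9. MC = 90 - 36Q + 3Q^2.
At P = $174 ≥ min AVC, set P = MC on the rising branch: Q = 14.
At P = $129 ≥ min AVC, set P = MC: Q = 13. The firm stays open but cuts output.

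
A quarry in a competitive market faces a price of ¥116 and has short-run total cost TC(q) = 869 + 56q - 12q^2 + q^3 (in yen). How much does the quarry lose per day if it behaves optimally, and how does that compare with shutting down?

AVC = 56 - 12q + q^2; min AVC = ¥20 at q = 6. Since P = ¥116 ≥ min AVC, the firm produces.
MC = 56 - 24q + 3q^2. Setting P = MC and taking the root on the rising branch gives q* = 10.
TR = 116·10 = 1160. TC = 869 + 360 = 1229. Profit = 1160 − 1229 = -¥69.
Shutting down would mean losing the fixed cost of ¥869, so operating at a loss of ¥69 is better by ¥800.

Profit = -¥69 at q = 10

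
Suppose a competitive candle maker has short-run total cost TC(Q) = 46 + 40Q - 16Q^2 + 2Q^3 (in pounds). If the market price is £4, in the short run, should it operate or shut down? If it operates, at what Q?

Variable cost is VC = 40Q - 16Q^2 + 2Q^3, so AVC = VC/Q = 40 - 16Q + 2Q^2 and MC = dTC/dQ = 40 - 32Q + 6Q^2.
The AVC parabola has its vertex at Q = 16/4 = 4, where AVC = 40 - 16·4 + 2·4^2 = £8.
P = £4 lies below min AVC = £8; no output level covers variable cost.
Shutting down limits the loss to fixed cost, £46.

Shut down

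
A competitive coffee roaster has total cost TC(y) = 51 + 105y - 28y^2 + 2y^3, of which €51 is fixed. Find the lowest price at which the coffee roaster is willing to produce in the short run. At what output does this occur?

The shutdown price is the minimum of AVC. VC = 105y - 28y^2 + 2y^3, so AVC = 105 - 28y + 2y^2.
dAVC/dy = -28 + 4y = 0 gives y = 7. min AVC = 105 - 28·7 + 2·7^2 = 7.
For P < €7 the firm produces nothing.

€7 per unit, at y = 7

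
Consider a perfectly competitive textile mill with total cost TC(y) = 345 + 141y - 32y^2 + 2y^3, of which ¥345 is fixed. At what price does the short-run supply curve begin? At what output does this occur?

¥13 per unit, at y = 8

Short-run supply begins at min AVC. From VC = 141y - 32y^2 + 2y^3, AVC = 141 - 32y + 2y^2.
At the minimum of AVC, MC = AVC. MC = 141 - 64y + 6y^2; setting MC = AVC gives 4y^2 - 32y = 0, so y = 8. min AVC = 13.
The firm shuts down for any P below ¥13.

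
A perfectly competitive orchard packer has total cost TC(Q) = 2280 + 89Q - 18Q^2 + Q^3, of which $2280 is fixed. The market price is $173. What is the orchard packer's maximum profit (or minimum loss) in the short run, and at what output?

Profit = -$320 at Q = 14

AVC = 89 - 18Q + Q^2 has its minimum $8 at Q = 9; price $173 clears that bar, so the firm operates.
With MC = 89 - 36Q + 3Q^2, P = MC on the upward-sloping part at Q* = 14.
TR = 173·14 = 2422. TC = 2280 + 462 = 2742. Profit = 2422 − 2742 = -$320.
That loss of $320 beats the $2280 the firm would lose by shutting down; producing recovers $1960 of fixed cost.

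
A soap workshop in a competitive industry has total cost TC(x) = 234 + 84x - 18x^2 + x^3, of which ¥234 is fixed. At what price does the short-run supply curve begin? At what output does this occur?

Short-run supply begins at min AVC. From VC = 84x - 18x^2 + x^3, AVC = 84 - 18x + x^2.
At the minimum of AVC, MC = AVC. MC = 84 - 36x + 3x^2; setting MC = AVC gives 2x^2 - 18x = 0, so x = 9. min AVC = 3.
For P < ¥3 the firm produces nothing.

¥3 per unit, at x = 9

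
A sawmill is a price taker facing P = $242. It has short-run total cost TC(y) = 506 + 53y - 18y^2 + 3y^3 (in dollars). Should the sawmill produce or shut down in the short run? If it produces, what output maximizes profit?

Strip out fixed cost: VC = 53y - 18y^2 + 3y^3. Then AVC = 53 - 18y + 3y^2 and MC = 53 - 36y + 9y^2.
AVC is minimized where dAVC/dy = -18 + 6y = 0, at y = 3; min AVC = 53 - 18·3 + 3·3^2 = $26.
Because $242 ≥ $26, revenue can cover variable cost; the firm operates.
Solving P = MC: -189 - 36y + 9y^2 = 0 ⇒ y = -3 or 7. On the upward-sloping branch, y* = 7.
Check: AVC at y = 7 is $74 ≤ P, so revenue covers variable cost.
Profit = P·y − TC = 242·7 − 1024 = $670.

Produce at y = 7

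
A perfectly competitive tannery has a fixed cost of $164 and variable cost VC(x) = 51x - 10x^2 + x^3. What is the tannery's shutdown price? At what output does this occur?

$26 per unit, at x = 5

The shutdown price is the minimum of AVC. VC = 51x - 10x^2 + x^3, so AVC = 51 - 10x + x^2.
dAVC/dx = -10 + 2x = 0 gives x = 5. min AVC = 51 - 10·5 + 5^2 = 26.
For P < $26 the firm produces nothing.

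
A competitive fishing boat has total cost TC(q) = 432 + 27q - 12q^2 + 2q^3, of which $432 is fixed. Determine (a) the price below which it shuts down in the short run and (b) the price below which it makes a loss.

Shutdown price = $9; break-even price = $99

AVC = 27 - 12q + 2q^2; minimized at q = 3, giving min AVC = $9. That is the shutdown price.
ATC = 432/q + 27 - 12q + 2q^2. Setting dATC/dq = −432/q^2 − 12 + 4q = 0 gives q = 6 (since 4·6^3 − 12·6^2 = 432).
min ATC = 432/6 + 27 − 12·6 + 2·6^2 = $99. That is the break-even price.
Between these two prices the firm operates at a loss; above $99 it earns a profit.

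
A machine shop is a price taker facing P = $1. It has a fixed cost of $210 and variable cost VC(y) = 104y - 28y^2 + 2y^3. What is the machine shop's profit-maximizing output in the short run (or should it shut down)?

Shut down

Strip out fixed cost: VC = 104y - 28y^2 + 2y^3. Then AVC = 104 - 28y + 2y^2 and MC = 104 - 56y + 6y^2.
The AVC parabola has its vertex at y = 28/4 = 7, where AVC = 104 - 28·7 + 2·7^2 = $6.
With P < min AVC ($1 < $6), every unit sold adds to the loss.
Best response: produce nothing and absorb the $210 fixed cost.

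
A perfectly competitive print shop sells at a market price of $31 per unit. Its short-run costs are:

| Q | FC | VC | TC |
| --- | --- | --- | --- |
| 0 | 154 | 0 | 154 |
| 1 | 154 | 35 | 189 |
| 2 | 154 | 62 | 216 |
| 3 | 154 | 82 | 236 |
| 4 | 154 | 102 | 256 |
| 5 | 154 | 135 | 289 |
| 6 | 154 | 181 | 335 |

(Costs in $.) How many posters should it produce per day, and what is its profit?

Compute π = P·Q − TC at each output: Q=0: -154; Q=1: -158; Q=2: -154; Q=3: -143; Q=4: -132; Q=5: -134; Q=6: -149.
Profit is maximized at Q = 4. AVC there is 102/4 = $25.50 ≤ P, so producing beats shutting down (which would give -$154).

Q = 4; profit = -$132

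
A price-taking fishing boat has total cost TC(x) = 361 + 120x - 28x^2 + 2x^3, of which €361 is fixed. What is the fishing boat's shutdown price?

€22 per unit

The shutdown price is the minimum of AVC. VC = 120x - 28x^2 + 2x^3, so AVC = 120 - 28x + 2x^2.
At the minimum of AVC, MC = AVC. MC = 120 - 56x + 6x^2; setting MC = AVC gives 4x^2 - 28x = 0, so x = 7. min AVC = 22.
So the shutdown price is €22.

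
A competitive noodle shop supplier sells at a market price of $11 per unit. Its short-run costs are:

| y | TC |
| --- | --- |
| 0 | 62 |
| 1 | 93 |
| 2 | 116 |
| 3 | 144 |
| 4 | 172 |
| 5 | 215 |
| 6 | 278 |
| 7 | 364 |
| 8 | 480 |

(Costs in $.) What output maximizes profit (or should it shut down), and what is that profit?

y = 0 (shut down); profit = -$62

Tabulate TR − TC: y=0: -62; y=1: -82; y=2: -94; y=3: -111; y=4: -128; y=5: -160; y=6: -212; y=7: -287; y=8: -392.
Profit is highest at y = 0. Equivalently, the lowest AVC in the table is 54/2 ≈ $27 at y = 2, and P = $11 falls below it — price never covers variable cost, so the firm shuts down and loses only its fixed cost.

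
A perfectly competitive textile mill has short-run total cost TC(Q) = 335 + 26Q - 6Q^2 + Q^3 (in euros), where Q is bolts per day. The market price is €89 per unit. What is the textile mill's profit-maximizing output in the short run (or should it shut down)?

Produce at Q = 7

Strip out fixed cost: VC = 26Q - 6Q^2 + Q^3. Then AVC = 26 - 6Q + Q^2 and MC = 26 - 12Q + 3Q^2.
AVC hits its minimum where MC = AVC, at Q = 3, giving min AVC = 26 - 6·3 + 3^2 = €17.
Since P = €89 ≥ min AVC = €17, price covers variable cost and the firm should produce.
Set P = MC: 89 = 26 - 12Q + 3Q^2 → -63 - 12Q + 3Q^2 = 0. The roots are Q = -3 and Q = 7; the profit-maximizing output is on the rising part of MC, so Q* = 7.
Check: AVC at Q = 7 is €33 ≤ P, so revenue covers variable cost.
Profit = P·Q − TC = 89·7 − 566 = €57.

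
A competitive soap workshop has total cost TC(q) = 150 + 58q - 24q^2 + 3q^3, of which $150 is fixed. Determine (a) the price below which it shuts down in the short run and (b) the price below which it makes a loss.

Shutdown price = $10; break-even price = $43

Shutdown price = min AVC. AVC = 58 - 24q + 3q^2, with vertex at q = 4 and minimum $10.
ATC = 150/q + 58 - 24q + 3q^2. Setting dATC/dq = −150/q^2 − 24 + 6q = 0 gives q = 5 (since 6·5^3 − 24·5^2 = 150).
min ATC = 150/5 + 58 − 24·5 + 3·5^2 = $43. That is the break-even price.
For $10 ≤ P < $43 the firm produces at a loss; below $10 it shuts down.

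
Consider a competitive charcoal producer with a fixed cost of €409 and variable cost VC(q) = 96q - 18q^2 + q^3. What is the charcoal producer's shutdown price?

The shutdown price is the minimum of AVC. VC = 96q - 18q^2 + q^3, so AVC = 96 - 18q + q^2.
dAVC/dq = -18 + 2q = 0 gives q = 9. min AVC = 96 - 18·9 + 9^2 = 15.
So the shutdown price is €15.

€15 per unit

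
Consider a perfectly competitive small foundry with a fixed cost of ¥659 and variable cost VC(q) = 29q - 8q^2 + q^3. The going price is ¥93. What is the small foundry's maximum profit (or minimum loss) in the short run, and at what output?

Profit = -¥147 at q = 8

AVC = 29 - 8q + q^2; min AVC = ¥13 at q = 4. Since P = ¥93 ≥ min AVC, the firm produces.
MC = 29 - 16q + 3q^2. Setting P = MC and taking the root on the rising branch gives q* = 8.
TR = 93·8 = 744. TC = 659 + 232 = 891. Profit = 744 − 891 = -¥147.
That loss of ¥147 beats the ¥659 the firm would lose by shutting down; producing recovers ¥512 of fixed cost.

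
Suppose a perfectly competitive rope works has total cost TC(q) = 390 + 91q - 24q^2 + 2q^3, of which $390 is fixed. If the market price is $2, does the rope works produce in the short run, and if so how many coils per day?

Shut down

Variable cost is VC = 91q - 24q^2 + 2q^3, so AVC = VC/q = 91 - 24q + 2q^2 and MC = dTC/dq = 91 - 48q + 6q^2.
AVC is minimized where dAVC/dq = -24 + 4q = 0, at q = 6; min AVC = 91 - 24·6 + 2·6^2 = $19.
With P < min AVC ($2 < $19), every unit sold adds to the loss.
Best response: produce nothing and absorb the $390 fixed cost.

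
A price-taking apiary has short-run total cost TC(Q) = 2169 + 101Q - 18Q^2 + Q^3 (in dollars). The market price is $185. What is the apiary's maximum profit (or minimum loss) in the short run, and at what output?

Profit = -$209 at Q = 14

AVC = 101 - 18Q + Q^2; min AVC = $20 at Q = 9. Since P = $185 ≥ min AVC, the firm produces.
With MC = 101 - 36Q + 3Q^2, P = MC on the upward-sloping part at Q* = 14.
TR = 185·14 = 2590. TC = 2169 + 630 = 2799. Profit = 2590 − 2799 = -$209.
That loss of $209 beats the $2169 the firm would lose by shutting down; producing recovers $1960 of fixed cost.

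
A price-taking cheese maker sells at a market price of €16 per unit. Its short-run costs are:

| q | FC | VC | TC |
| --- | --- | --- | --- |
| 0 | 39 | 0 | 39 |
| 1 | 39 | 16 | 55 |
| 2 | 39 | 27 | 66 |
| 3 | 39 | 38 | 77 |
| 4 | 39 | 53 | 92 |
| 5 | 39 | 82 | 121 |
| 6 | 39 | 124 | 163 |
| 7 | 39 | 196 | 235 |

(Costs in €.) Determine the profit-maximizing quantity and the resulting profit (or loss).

Profit at each row (π = 16q − TC): q=0: -39; q=1: -39; q=2: -34; q=3: -29; q=4: -28; q=5: -41; q=6: -67; q=7: -123.
Profit is maximized at q = 4. AVC there is 53/4 = €13.25 ≤ P, so producing beats shutting down (which would give -€39).

q = 4; profit = -€28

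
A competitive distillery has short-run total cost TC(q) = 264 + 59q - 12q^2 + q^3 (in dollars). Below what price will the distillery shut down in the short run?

$23 per unit

The firm shuts down when price falls below the minimum of average variable cost. AVC = VC/q = 59 - 12q + q^2.
dAVC/dq = -12 + 2q = 0 gives q = 6. min AVC = 59 - 12·6 + 6^2 = 23.
So the shutdown price is $23.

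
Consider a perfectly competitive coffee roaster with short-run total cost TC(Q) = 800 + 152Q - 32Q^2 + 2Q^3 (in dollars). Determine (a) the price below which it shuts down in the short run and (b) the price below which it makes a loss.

Shutdown price = $24; break-even price = $112

Shutdown price = min AVC. AVC = 152 - 32Q + 2Q^2, with vertex at Q = 8 and minimum $24.
ATC = 800/Q + 152 - 32Q + 2Q^2. Setting dATC/dQ = −800/Q^2 − 32 + 4Q = 0 gives Q = 10 (since 4·10^3 − 32·10^2 = 800).
min ATC = 800/10 + 152 − 32·10 + 2·10^2 = $112. That is the break-even price.
Between these two prices the firm operates at a loss; above $112 it earns a profit.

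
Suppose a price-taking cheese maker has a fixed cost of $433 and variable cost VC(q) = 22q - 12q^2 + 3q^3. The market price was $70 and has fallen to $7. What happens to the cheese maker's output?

MC = 22 - 24q + 9q^2; the shutdown threshold is min AVC = $10 (at q = 2).
At P = $70 ≥ min AVC, set P = MC on the rising branch: q = 4.
At P = $7 < min AVC = $10, price no longer covers variable cost at any output, so the firm shuts down: q = 0.

Output falls from 4 to 0 (the firm shuts down)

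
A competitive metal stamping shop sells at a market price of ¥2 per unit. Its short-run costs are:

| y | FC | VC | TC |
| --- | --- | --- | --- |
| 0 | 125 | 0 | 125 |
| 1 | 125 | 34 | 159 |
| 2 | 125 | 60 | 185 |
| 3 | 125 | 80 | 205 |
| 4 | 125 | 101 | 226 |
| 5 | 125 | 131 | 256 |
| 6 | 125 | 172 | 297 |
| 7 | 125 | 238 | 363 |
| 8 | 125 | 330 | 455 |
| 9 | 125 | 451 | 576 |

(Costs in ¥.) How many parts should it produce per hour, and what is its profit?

y = 0 (shut down); profit = -¥125

Tabulate TR − TC: y=0: -125; y=1: -157; y=2: -181; y=3: -199; y=4: -218; y=5: -246; y=6: -285; y=7: -349; y=8: -439; y=9: -558.
Profit is highest at y = 0. Equivalently, the lowest AVC in the table is 101/4 ≈ ¥25.25 at y = 4, and P = ¥2 falls below it — price never covers variable cost, so the firm shuts down and loses only its fixed cost.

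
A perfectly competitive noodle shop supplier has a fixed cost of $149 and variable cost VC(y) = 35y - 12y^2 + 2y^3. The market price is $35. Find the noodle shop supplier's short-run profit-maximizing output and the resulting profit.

AVC = 35 - 12y + 2y^2 has its minimum $17 at y = 3; price $35 clears that bar, so the firm operates.
With MC = 35 - 24y + 6y^2, P = MC on the upward-sloping part at y* = 4.
TR = 35·4 = 140. TC = 149 + 76 = 225. Profit = 140 − 225 = -$85.
Shutting down would mean losing the fixed cost of $149, so operating at a loss of $85 is better by $64.

Profit = -$85 at y = 4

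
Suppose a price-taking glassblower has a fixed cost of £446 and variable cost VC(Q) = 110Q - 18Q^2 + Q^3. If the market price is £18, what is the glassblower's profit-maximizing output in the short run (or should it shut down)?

Shut down

Strip out fixed cost: VC = 110Q - 18Q^2 + Q^3. Then AVC = 110 - 18Q + Q^2 and MC = 110 - 36Q + 3Q^2.
AVC is minimized where dAVC/dQ = -18 + 2Q = 0, at Q = 9; min AVC = 110 - 18·9 + 9^2 = £29.
P = £18 lies below min AVC = £29; no output level covers variable cost.
The firm minimizes its loss by shutting down and losing only its fixed cost of £446.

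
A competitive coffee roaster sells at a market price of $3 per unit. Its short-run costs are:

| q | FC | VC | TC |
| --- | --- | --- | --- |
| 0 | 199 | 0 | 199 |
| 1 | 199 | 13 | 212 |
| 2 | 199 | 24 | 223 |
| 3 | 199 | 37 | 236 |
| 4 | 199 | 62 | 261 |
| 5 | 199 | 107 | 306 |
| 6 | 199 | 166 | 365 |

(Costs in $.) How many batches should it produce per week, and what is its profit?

q = 0 (shut down); profit = -$199

Compute π = P·q − TC at each output: q=0: -199; q=1: -209; q=2: -217; q=3: -227; q=4: -249; q=5: -291; q=6: -347.
Profit is highest at q = 0. Equivalently, the lowest AVC in the table is 24/2 ≈ $12 at q = 2, and P = $3 falls below it — price never covers variable cost, so the firm shuts down and loses only its fixed cost.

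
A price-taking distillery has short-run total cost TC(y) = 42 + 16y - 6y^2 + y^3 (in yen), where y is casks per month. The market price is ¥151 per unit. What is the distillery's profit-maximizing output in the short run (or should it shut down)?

Produce at y = 9

Variable cost is VC = 16y - 6y^2 + y^3, so AVC = VC/y = 16 - 6y + y^2 and MC = dTC/dy = 16 - 12y + 3y^2.
The AVC parabola has its vertex at y = 6/2 = 3, where AVC = 16 - 6·3 + 3^2 = ¥7.
Because ¥151 ≥ ¥7, revenue can cover variable cost; the firm operates.
Set P = MC: 151 = 16 - 12y + 3y^2 → -135 - 12y + 3y^2 = 0. The roots are y = -5 and y = 9; the profit-maximizing output is on the rising part of MC, so y* = 9.
Check: AVC at y = 9 is ¥43 ≤ P, so revenue covers variable cost.
Profit = P·y − TC = 151·9 − 429 = ¥930.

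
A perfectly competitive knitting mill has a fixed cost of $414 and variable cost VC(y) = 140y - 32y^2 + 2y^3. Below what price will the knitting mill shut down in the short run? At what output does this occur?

$12 per unit, at y = 8

The firm shuts down when price falls below the minimum of average variable cost. AVC = VC/y = 140 - 32y + 2y^2.
dAVC/dy = -32 + 4y = 0 gives y = 8. min AVC = 140 - 32·8 + 2·8^2 = 12.
The firm shuts down for any P below $12.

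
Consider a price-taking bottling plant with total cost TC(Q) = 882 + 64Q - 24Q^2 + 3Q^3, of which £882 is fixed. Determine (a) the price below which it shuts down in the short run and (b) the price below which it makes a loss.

Shutdown price = min AVC. AVC = 64 - 24Q + 3Q^2, with vertex at Q = 4 and minimum £16.
ATC = 882/Q + 64 - 24Q + 3Q^2. Setting dATC/dQ = −882/Q^2 − 24 + 6Q = 0 gives Q = 7 (since 6·7^3 − 24·7^2 = 882).
min ATC = 882/7 + 64 − 24·7 + 3·7^2 = £169. That is the break-even price.
For £16 ≤ P < £169 the firm produces at a loss; below £16 it shuts down.

Shutdown price = £16; break-even price = £169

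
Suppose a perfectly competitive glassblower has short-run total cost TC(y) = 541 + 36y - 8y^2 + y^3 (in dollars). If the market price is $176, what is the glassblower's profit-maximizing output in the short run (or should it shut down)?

Strip out fixed cost: VC = 36y - 8y^2 + y^3. Then AVC = 36 - 8y + y^2 and MC = 36 - 16y + 3y^2.
AVC hits its minimum where MC = AVC, at y = 4, giving min AVC = 36 - 8·4 + 4^2 = $20.
Because $176 ≥ $20, revenue can cover variable cost; the firm operates.
Solving P = MC: -140 - 16y + 3y^2 = 0 ⇒ y = -14/3 or 10. On the upward-sloping branch, y* = 10.
Check: AVC at y = 10 is $56 ≤ P, so revenue covers variable cost.
Profit = P·y − TC = 176·10 − 1101 = $659.

Produce at y = 10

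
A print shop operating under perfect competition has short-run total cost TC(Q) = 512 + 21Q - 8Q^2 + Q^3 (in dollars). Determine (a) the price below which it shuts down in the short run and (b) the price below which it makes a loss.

Shutdown price = $5; break-even price = $85

Shutdown price = min AVC. AVC = 21 - 8Q + Q^2, with vertex at Q = 4 and minimum $5.
ATC = 512/Q + 21 - 8Q + Q^2. Setting dATC/dQ = −512/Q^2 − 8 + 2Q = 0 gives Q = 8 (since 2·8^3 − 8·8^2 = 512).
min ATC = 512/8 + 21 − 8·8 + 8^2 = $85. That is the break-even price.
For $5 ≤ P < $85 the firm produces at a loss; below $5 it shuts down.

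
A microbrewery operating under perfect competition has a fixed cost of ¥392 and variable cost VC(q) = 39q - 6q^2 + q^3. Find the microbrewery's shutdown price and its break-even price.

Shutdown price = ¥30; break-even price = ¥102

Shutdown price = min AVC. AVC = 39 - 6q + q^2, with vertex at q = 3 and minimum ¥30.
ATC = 392/q + 39 - 6q + q^2. Setting dATC/dq = −392/q^2 − 6 + 2q = 0 gives q = 7 (since 2·7^3 − 6·7^2 = 392).
min ATC = 392/7 + 39 − 6·7 + 7^2 = ¥102. That is the break-even price.
For ¥30 ≤ P < ¥102 the firm produces at a loss; below ¥30 it shuts down.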